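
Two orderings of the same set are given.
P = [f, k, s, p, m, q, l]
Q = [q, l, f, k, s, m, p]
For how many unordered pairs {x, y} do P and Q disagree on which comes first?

Assign each item its position (1..7) in the first ordering, then rewrite the second ordering as that position sequence:
positions: f→1, k→2, s→3, p→4, m→5, q→6, l→7
second ordering as positions: [6, 7, 1, 2, 3, 5, 4]
Discordant pairs = inversions in this position sequence.
6: 1, 2, 3, 5, 4 → 5
7: 1, 2, 3, 5, 4 → 5
1: 0
2: 0
3: 0
5: 4 → 1
4: 0
Total: 5 + 5 + 0 + 0 + 0 + 1 + 0 = 11

11 disagreeing pairs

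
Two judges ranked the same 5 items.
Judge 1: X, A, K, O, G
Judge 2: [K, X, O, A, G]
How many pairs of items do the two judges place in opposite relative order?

Assign each item its position (1..5) in the first ordering, then rewrite the second ordering as that position sequence:
positions: X→1, A→2, K→3, O→4, G→5
second ordering as positions: [3, 1, 4, 2, 5]
Discordant pairs = inversions in this position sequence.
3: 1, 2 → 2
1: 0
4: 2 → 1
2: 0
5: 0
Total: 2 + 0 + 1 + 0 + 0 = 3

3 discordant pairs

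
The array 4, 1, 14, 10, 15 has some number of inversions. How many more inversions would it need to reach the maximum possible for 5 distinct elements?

Maximum inversions for 5 distinct elements is C(5, 2) = 5·4/2 = 10.
Current inversions — for each element, count later smaller elements:
4: 1
1: 0
14: 1
10: 0
15: 0
Current total: 1 + 0 + 1 + 0 + 0 = 2
Shortfall: 10 − 2 = 8

8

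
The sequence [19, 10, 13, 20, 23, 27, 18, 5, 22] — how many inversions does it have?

Sweep left to right; for each value list the smaller values that follow it:
19: 4
10: 1
13: 1
20: 2
23: 3
27: 3
18: 1
5: 0
22: 0
Sum: 4 + 1 + 1 + 2 + 3 + 3 + 1 + 0 + 0 = 15

15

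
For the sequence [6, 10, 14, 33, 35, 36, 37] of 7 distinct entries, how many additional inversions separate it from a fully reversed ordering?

Maximum inversions for 7 distinct elements is C(7, 2) = 7·6/2 = 21.
Current inversions — for each element, count later smaller elements:
6: 0
10: 0
14: 0
33: 0
35: 0
36: 0
37: 0
Current total: 0 + 0 + 0 + 0 + 0 + 0 + 0 = 0
Shortfall: 21 − 0 = 21

21 inversions short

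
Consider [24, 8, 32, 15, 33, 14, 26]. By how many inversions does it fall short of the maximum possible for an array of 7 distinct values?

Maximum inversions for 7 distinct elements is C(7, 2) = 7·6/2 = 21.
Current inversions — for each element, count later smaller elements:
24: 3
8: 0
32: 3
15: 1
33: 2
14: 0
26: 0
Current total: 3 + 0 + 3 + 1 + 2 + 0 + 0 = 9
Shortfall: 21 − 9 = 12

12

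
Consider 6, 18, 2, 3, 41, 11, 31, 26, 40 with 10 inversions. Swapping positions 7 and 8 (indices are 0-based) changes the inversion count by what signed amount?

Positions 7 and 8 hold 26 and 40; after swapping, the array is [6, 18, 2, 3, 41, 11, 31, 40, 26].
Count, for each position, how many later elements it exceeds:
6: 2
18: 3
2: 0
3: 0
41: 4
11: 0
31: 1
40: 1
26: 0
Sum: 2 + 3 + 0 + 0 + 4 + 0 + 1 + 1 + 0 = 11
Change: 11 − 10 = +1

+1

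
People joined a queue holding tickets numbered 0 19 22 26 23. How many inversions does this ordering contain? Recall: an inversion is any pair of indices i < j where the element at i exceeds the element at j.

1 out-of-order pair

Out-of-order index pairs (1-indexed):
(4,5): 26 > 23
That's 1 pair.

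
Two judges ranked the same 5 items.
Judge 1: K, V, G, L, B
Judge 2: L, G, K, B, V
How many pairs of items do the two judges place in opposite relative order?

6

Assign each item its position (1..5) in the first ordering, then rewrite the second ordering as that position sequence:
positions: K→1, V→2, G→3, L→4, B→5
second ordering as positions: [4, 3, 1, 5, 2]
Discordant pairs = inversions in this position sequence.
4: 3, 1, 2 → 3
3: 1, 2 → 2
1: 0
5: 2 → 1
2: 0
Total: 3 + 2 + 0 + 1 + 0 = 6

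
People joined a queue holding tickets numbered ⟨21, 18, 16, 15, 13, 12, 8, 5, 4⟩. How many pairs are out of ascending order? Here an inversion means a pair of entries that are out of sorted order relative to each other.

36

Sweep left to right; for each value list the smaller values that follow it:
21: 8
18: 7
16: 6
15: 5
13: 4
12: 3
8: 2
5: 1
4: 0
Sum: 8 + 7 + 6 + 5 + 4 + 3 + 2 + 1 + 0 = 36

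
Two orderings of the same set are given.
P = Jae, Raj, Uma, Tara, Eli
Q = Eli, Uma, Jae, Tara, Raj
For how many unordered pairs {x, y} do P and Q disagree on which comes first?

Assign each item its position (1..5) in the first ordering, then rewrite the second ordering as that position sequence:
positions: Jae→1, Raj→2, Uma→3, Tara→4, Eli→5
second ordering as positions: [5, 3, 1, 4, 2]
Discordant pairs = inversions in this position sequence.
5: 3, 1, 4, 2 → 4
3: 1, 2 → 2
1: 0
4: 2 → 1
2: 0
Total: 4 + 2 + 0 + 1 + 0 = 7

There are 7 disagreeing pairs.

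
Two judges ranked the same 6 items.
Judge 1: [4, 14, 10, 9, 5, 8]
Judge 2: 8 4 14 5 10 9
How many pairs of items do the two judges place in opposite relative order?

Assign each item its position (1..6) in the first ordering, then rewrite the second ordering as that position sequence:
positions: 4→1, 14→2, 10→3, 9→4, 5→5, 8→6
second ordering as positions: [6, 1, 2, 5, 3, 4]
Discordant pairs = inversions in this position sequence.
6: 1, 2, 5, 3, 4 → 5
1: 0
2: 0
5: 3, 4 → 2
3: 0
4: 0
Total: 5 + 0 + 0 + 2 + 0 + 0 = 7

7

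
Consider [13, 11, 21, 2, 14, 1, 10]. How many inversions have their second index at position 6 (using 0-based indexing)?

4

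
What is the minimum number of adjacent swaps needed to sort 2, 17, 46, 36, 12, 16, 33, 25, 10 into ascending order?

19 swaps

The minimum number of adjacent swaps to sort an array equals its inversion count, since every such swap removes exactly one inversion.
Count inversions — for each element, later elements that are smaller:
2: none → 0
17: 12, 16, 10 → 3
46: 36, 12, 16, 33, 25, 10 → 6
36: 12, 16, 33, 25, 10 → 5
12: 10 → 1
16: 10 → 1
33: 25, 10 → 2
25: 10 → 1
10: none → 0
Total inversions: 0 + 3 + 6 + 5 + 1 + 1 + 2 + 1 + 0 = 19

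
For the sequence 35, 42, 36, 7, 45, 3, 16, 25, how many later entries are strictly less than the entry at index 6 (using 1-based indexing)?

The element at index 6 is 3.
Elements after it: 16, 25
None of them are smaller than 3.

0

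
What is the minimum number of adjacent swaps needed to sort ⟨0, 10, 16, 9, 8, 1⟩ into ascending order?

The minimum number of adjacent swaps to sort an array equals its inversion count, since every such swap removes exactly one inversion.
Count inversions — for each element, later elements that are smaller:
0: none → 0
10: 9, 8, 1 → 3
16: 9, 8, 1 → 3
9: 8, 1 → 2
8: 1 → 1
1: none → 0
Total inversions: 0 + 3 + 3 + 2 + 1 + 0 = 9

9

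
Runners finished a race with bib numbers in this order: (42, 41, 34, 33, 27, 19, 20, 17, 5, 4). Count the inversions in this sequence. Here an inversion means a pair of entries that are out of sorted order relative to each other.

Element-by-element contributions:
42 → 41, 34, 33, 27, 19, 20, 17, 5, 4 → 9
41 → 34, 33, 27, 19, 20, 17, 5, 4 → 8
34 → 33, 27, 19, 20, 17, 5, 4 → 7
33 → 27, 19, 20, 17, 5, 4 → 6
27 → 19, 20, 17, 5, 4 → 5
19 → 17, 5, 4 → 3
20 → 17, 5, 4 → 3
17 → 5, 4 → 2
5 → 4 → 1
4 → none → 0
Sum: 9 + 8 + 7 + 6 + 5 + 3 + 3 + 2 + 1 + 0 = 44

44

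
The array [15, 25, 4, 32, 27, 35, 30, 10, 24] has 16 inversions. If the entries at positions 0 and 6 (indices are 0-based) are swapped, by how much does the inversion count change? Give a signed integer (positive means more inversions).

Positions 0 and 6 hold 15 and 30; after swapping, the array is [30, 25, 4, 32, 27, 35, 15, 10, 24].
Sweep left to right; for each value list the smaller values that follow it:
30 → 25, 4, 27, 15, 10, 24 → 6
25 → 4, 15, 10, 24 → 4
4 → none → 0
32 → 27, 15, 10, 24 → 4
27 → 15, 10, 24 → 3
35 → 15, 10, 24 → 3
15 → 10 → 1
10 → none → 0
24 → none → 0
Sum: 6 + 4 + 0 + 4 + 3 + 3 + 1 + 0 + 0 = 21
Change: 21 − 16 = +5

+5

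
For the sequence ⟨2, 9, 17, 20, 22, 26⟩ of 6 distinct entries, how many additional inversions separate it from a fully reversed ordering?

Maximum inversions for 6 distinct elements is C(6, 2) = 6·5/2 = 15.
Current inversions — for each element, count later smaller elements:
2: 0
9: 0
17: 0
20: 0
22: 0
26: 0
Current total: 0 + 0 + 0 + 0 + 0 + 0 = 0
Shortfall: 15 − 0 = 15

15 inversions short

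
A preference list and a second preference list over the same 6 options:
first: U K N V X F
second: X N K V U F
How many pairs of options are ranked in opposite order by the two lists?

8 pairs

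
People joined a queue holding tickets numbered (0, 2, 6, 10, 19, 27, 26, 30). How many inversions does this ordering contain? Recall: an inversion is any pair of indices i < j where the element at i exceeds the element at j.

For each element, count later entries that are smaller:
0 → none → 0
2 → none → 0
6 → none → 0
10 → none → 0
19 → none → 0
27 → 26 → 1
26 → none → 0
30 → none → 0
Sum: 0 + 0 + 0 + 0 + 0 + 1 + 0 + 0 = 1

1 inversion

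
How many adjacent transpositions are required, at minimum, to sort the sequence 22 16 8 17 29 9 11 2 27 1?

29

Each adjacent swap fixes exactly one inversion, so the minimum swap count equals the number of inversions.
Count inversions — for each element, later elements that are smaller:
22: 16, 8, 17, 9, 11, 2, 1 → 7
16: 8, 9, 11, 2, 1 → 5
8: 2, 1 → 2
17: 9, 11, 2, 1 → 4
29: 9, 11, 2, 27, 1 → 5
9: 2, 1 → 2
11: 2, 1 → 2
2: 1 → 1
27: 1 → 1
1: none → 0
Total inversions: 7 + 5 + 2 + 4 + 5 + 2 + 2 + 1 + 1 + 0 = 29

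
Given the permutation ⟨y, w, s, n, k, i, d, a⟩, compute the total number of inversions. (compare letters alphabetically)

Inversions: 28

Element-by-element contributions:
y → w, s, n, k, i, d, a → 7
w → s, n, k, i, d, a → 6
s → n, k, i, d, a → 5
n → k, i, d, a → 4
k → i, d, a → 3
i → d, a → 2
d → a → 1
a → none → 0
Sum: 7 + 6 + 5 + 4 + 3 + 2 + 1 + 0 = 28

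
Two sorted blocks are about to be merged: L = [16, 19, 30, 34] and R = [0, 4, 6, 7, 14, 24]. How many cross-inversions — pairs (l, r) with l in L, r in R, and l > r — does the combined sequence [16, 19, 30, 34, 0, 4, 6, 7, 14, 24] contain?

For each element r of the right run, count left-run elements greater than r:
r = 0: 16, 19, 30, 34 → 4
r = 4: 16, 19, 30, 34 → 4
r = 6: 16, 19, 30, 34 → 4
r = 7: 16, 19, 30, 34 → 4
r = 14: 16, 19, 30, 34 → 4
r = 24: 30, 34 → 2
Cross-inversions: 4 + 4 + 4 + 4 + 4 + 2 = 22

Cross-inversions: 22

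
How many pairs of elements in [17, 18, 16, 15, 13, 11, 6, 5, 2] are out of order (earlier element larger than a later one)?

35 inversions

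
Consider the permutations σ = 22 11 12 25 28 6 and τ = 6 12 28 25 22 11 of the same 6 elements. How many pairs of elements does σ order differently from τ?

There are 12 discordant pairs.

Assign each item its position (1..6) in the first ordering, then rewrite the second ordering as that position sequence:
positions: 22→1, 11→2, 12→3, 25→4, 28→5, 6→6
second ordering as positions: [6, 3, 5, 4, 1, 2]
Discordant pairs = inversions in this position sequence.
6: 3, 5, 4, 1, 2 → 5
3: 1, 2 → 2
5: 4, 1, 2 → 3
4: 1, 2 → 2
1: 0
2: 0
Total: 5 + 2 + 3 + 2 + 0 + 0 = 12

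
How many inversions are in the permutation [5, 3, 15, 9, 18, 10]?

Sweep left to right; for each value list the smaller values that follow it:
5 → 3 → 1
3 → none → 0
15 → 9, 10 → 2
9 → none → 0
18 → 10 → 1
10 → none → 0
Sum: 1 + 0 + 2 + 0 + 1 + 0 = 4

There are 4 out-of-order pairs.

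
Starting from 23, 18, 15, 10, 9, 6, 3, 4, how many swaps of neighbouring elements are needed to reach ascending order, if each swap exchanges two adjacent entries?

The minimum number of adjacent swaps to sort an array equals its inversion count, since every such swap removes exactly one inversion.
Count inversions — for each element, later elements that are smaller:
23: 18, 15, 10, 9, 6, 3, 4 → 7
18: 15, 10, 9, 6, 3, 4 → 6
15: 10, 9, 6, 3, 4 → 5
10: 9, 6, 3, 4 → 4
9: 6, 3, 4 → 3
6: 3, 4 → 2
3: none → 0
4: none → 0
Total inversions: 7 + 6 + 5 + 4 + 3 + 2 + 0 + 0 = 27

Adjacent swaps: 27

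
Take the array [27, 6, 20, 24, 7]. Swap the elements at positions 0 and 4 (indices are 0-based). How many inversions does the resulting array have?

Positions 0 and 4 hold 27 and 7; after swapping, the array is [7, 6, 20, 24, 27].
Element-by-element contributions:
7 → 6 → 1
6 → none → 0
20 → none → 0
24 → none → 0
27 → none → 0
Sum: 1 + 0 + 0 + 0 + 0 = 1

1 inversion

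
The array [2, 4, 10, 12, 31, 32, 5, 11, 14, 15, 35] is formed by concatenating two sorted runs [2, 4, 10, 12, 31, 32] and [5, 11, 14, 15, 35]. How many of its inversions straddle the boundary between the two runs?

11

Take each right-half value and tally the left-half values above it:
r = 5: 10, 12, 31, 32 → 4
r = 11: 12, 31, 32 → 3
r = 14: 31, 32 → 2
r = 15: 31, 32 → 2
r = 35: none → 0
Cross-inversions: 4 + 3 + 2 + 2 + 0 = 11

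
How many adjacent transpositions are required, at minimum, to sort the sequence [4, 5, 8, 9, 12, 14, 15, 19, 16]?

Each adjacent swap fixes exactly one inversion, so the minimum swap count equals the number of inversions.
Count inversions — for each element, later elements that are smaller:
4: none → 0
5: none → 0
8: none → 0
9: none → 0
12: none → 0
14: none → 0
15: none → 0
19: 16 → 1
16: none → 0
Total inversions: 0 + 0 + 0 + 0 + 0 + 0 + 0 + 1 + 0 = 1

1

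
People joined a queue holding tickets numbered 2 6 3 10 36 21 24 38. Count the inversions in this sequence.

3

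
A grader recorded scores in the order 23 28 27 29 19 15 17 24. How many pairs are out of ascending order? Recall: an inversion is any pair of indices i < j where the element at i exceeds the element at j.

Count, for each position, how many later elements it exceeds:
23 → 19, 15, 17 → 3
28 → 27, 19, 15, 17, 24 → 5
27 → 19, 15, 17, 24 → 4
29 → 19, 15, 17, 24 → 4
19 → 15, 17 → 2
15 → none → 0
17 → none → 0
24 → none → 0
Sum: 3 + 5 + 4 + 4 + 2 + 0 + 0 + 0 = 18

18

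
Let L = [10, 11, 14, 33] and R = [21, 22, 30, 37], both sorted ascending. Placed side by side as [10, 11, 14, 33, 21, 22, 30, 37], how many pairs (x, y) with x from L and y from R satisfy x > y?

There are 3 split inversions.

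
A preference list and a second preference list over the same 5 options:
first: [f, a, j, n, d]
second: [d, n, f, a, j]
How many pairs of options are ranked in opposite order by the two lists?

Assign each item its position (1..5) in the first ordering, then rewrite the second ordering as that position sequence:
positions: f→1, a→2, j→3, n→4, d→5
second ordering as positions: [5, 4, 1, 2, 3]
Discordant pairs = inversions in this position sequence.
5: 4, 1, 2, 3 → 4
4: 1, 2, 3 → 3
1: 0
2: 0
3: 0
Total: 4 + 3 + 0 + 0 + 0 = 7

7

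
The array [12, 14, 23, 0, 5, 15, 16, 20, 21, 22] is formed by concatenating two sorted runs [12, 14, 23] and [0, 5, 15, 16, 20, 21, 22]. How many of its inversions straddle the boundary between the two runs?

11 cross-inversions

Count, for every r in R, how many entries of L exceed r:
r = 0: 12, 14, 23 → 3
r = 5: 12, 14, 23 → 3
r = 15: 23 → 1
r = 16: 23 → 1
r = 20: 23 → 1
r = 21: 23 → 1
r = 22: 23 → 1
Cross-inversions: 3 + 3 + 1 + 1 + 1 + 1 + 1 = 11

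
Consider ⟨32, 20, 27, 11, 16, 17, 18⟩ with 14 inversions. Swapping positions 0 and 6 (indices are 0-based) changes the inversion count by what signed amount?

-5

Positions 0 and 6 hold 32 and 18; after swapping, the array is [18, 20, 27, 11, 16, 17, 32].
For each element, count later entries that are smaller:
18: 3
20: 3
27: 3
11: 0
16: 0
17: 0
32: 0
Sum: 3 + 3 + 3 + 0 + 0 + 0 + 0 = 9
Change: 9 − 14 = -5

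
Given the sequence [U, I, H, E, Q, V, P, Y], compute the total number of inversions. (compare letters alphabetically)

Element-by-element contributions:
U: 5
I: 2
H: 1
E: 0
Q: 1
V: 1
P: 0
Y: 0
Sum: 5 + 2 + 1 + 0 + 1 + 1 + 0 + 0 = 10

10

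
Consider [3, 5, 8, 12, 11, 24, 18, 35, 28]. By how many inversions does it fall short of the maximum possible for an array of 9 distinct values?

Maximum inversions for 9 distinct elements is C(9, 2) = 9·8/2 = 36.
Current inversions — for each element, count later smaller elements:
3: 0
5: 0
8: 0
12: 1
11: 0
24: 1
18: 0
35: 1
28: 0
Current total: 0 + 0 + 0 + 1 + 0 + 1 + 0 + 1 + 0 = 3
Shortfall: 36 − 3 = 33

33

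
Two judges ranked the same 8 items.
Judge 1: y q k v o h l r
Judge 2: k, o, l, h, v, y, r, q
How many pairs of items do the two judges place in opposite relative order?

Assign each item its position (1..8) in the first ordering, then rewrite the second ordering as that position sequence:
positions: y→1, q→2, k→3, v→4, o→5, h→6, l→7, r→8
second ordering as positions: [3, 5, 7, 6, 4, 1, 8, 2]
Discordant pairs = inversions in this position sequence.
3: 1, 2 → 2
5: 4, 1, 2 → 3
7: 6, 4, 1, 2 → 4
6: 4, 1, 2 → 3
4: 1, 2 → 2
1: 0
8: 2 → 1
2: 0
Total: 2 + 3 + 4 + 3 + 2 + 0 + 1 + 0 = 15

Discordant pairs: 15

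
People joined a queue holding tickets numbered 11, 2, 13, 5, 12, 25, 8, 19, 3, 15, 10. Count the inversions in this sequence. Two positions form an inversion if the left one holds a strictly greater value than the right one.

Inversions: 24

Sweep left to right; for each value list the smaller values that follow it:
11: 5
2: 0
13: 5
5: 1
12: 3
25: 5
8: 1
19: 3
3: 0
15: 1
10: 0
Sum: 5 + 0 + 5 + 1 + 3 + 5 + 1 + 3 + 0 + 1 + 0 = 24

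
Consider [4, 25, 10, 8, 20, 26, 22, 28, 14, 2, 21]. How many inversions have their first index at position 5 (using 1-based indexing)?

2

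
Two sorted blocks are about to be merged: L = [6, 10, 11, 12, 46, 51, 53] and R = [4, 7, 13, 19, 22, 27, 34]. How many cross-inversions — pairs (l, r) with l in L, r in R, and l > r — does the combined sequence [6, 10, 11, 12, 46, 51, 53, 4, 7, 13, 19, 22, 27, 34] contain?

There are 28 cross-inversions.

For each element r of the right run, count left-run elements greater than r:
r = 4: 6, 10, 11, 12, 46, 51, 53 → 7
r = 7: 10, 11, 12, 46, 51, 53 → 6
r = 13: 46, 51, 53 → 3
r = 19: 46, 51, 53 → 3
r = 22: 46, 51, 53 → 3
r = 27: 46, 51, 53 → 3
r = 34: 46, 51, 53 → 3
Cross-inversions: 7 + 6 + 3 + 3 + 3 + 3 + 3 = 28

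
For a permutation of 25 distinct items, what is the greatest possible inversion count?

A reversed (strictly descending) arrangement makes every pair an inversion, giving C(25, 2) inversions.
C(25, 2) = 25·24/2 = 300

300 inversions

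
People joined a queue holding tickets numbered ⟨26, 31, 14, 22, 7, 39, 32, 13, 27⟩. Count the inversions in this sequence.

Element-by-element contributions:
26 → 14, 22, 7, 13 → 4
31 → 14, 22, 7, 13, 27 → 5
14 → 7, 13 → 2
22 → 7, 13 → 2
7 → none → 0
39 → 32, 13, 27 → 3
32 → 13, 27 → 2
13 → none → 0
27 → none → 0
Sum: 4 + 5 + 2 + 2 + 0 + 3 + 2 + 0 + 0 = 18

18 inversions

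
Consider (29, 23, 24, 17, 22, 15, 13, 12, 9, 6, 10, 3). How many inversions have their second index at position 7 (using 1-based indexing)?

6

The element at index 7 is 13.
Elements before it: 29, 23, 24, 17, 22, 15
Those larger than 13: 29, 23, 24, 17, 22, 15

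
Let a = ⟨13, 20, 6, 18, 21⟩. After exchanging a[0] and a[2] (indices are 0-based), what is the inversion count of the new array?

2 inversions

Positions 0 and 2 hold 13 and 6; after swapping, the array is [6, 20, 13, 18, 21].
Element-by-element contributions:
6 → none → 0
20 → 13, 18 → 2
13 → none → 0
18 → none → 0
21 → none → 0
Sum: 0 + 2 + 0 + 0 + 0 = 2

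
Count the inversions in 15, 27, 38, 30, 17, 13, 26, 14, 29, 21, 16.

Sweep left to right; for each value list the smaller values that follow it:
15: 2
27: 6
38: 8
30: 7
17: 3
13: 0
26: 3
14: 0
29: 2
21: 1
16: 0
Sum: 2 + 6 + 8 + 7 + 3 + 0 + 3 + 0 + 2 + 1 + 0 = 32

32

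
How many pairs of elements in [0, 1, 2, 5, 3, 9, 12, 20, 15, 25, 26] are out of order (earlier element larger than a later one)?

For each element, count later entries that are smaller:
0 → none → 0
1 → none → 0
2 → none → 0
5 → 3 → 1
3 → none → 0
9 → none → 0
12 → none → 0
20 → 15 → 1
15 → none → 0
25 → none → 0
26 → none → 0
Sum: 0 + 0 + 0 + 1 + 0 + 0 + 0 + 1 + 0 + 0 + 0 = 2

2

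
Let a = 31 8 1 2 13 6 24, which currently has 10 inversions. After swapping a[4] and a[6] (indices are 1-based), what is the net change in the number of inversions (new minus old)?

Positions 4 and 6 hold 2 and 6; after swapping, the array is [31, 8, 1, 6, 13, 2, 24].
Sweep left to right; for each value list the smaller values that follow it:
31: 6
8: 3
1: 0
6: 1
13: 1
2: 0
24: 0
Sum: 6 + 3 + 0 + 1 + 1 + 0 + 0 = 11
Change: 11 − 10 = +1

+1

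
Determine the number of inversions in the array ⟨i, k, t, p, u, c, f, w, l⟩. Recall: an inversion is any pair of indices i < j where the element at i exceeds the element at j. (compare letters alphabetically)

15 inversions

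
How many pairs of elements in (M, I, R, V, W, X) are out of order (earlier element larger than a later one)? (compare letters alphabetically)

Inversions: 1

For each element, count later entries that are smaller:
M: 1
I: 0
R: 0
V: 0
W: 0
X: 0
Sum: 1 + 0 + 0 + 0 + 0 + 0 = 1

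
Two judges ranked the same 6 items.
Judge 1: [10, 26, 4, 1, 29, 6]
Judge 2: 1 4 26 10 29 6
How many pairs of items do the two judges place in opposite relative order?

6

Assign each item its position (1..6) in the first ordering, then rewrite the second ordering as that position sequence:
positions: 10→1, 26→2, 4→3, 1→4, 29→5, 6→6
second ordering as positions: [4, 3, 2, 1, 5, 6]
Discordant pairs = inversions in this position sequence.
4: 3, 2, 1 → 3
3: 2, 1 → 2
2: 1 → 1
1: 0
5: 0
6: 0
Total: 3 + 2 + 1 + 0 + 0 + 0 = 6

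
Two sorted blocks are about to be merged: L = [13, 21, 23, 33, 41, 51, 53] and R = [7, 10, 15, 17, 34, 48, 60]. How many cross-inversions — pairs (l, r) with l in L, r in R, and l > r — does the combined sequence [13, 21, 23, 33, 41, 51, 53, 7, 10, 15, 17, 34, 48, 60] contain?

31 cross-inversions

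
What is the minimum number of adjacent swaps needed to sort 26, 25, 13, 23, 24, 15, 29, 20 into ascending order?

16 swaps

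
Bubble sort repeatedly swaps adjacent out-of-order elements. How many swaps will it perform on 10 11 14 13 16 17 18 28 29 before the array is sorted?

There is 1 adjacent swap.

Each adjacent swap fixes exactly one inversion, so the minimum swap count equals the number of inversions.
Count inversions — for each element, later elements that are smaller:
10: none → 0
11: none → 0
14: 13 → 1
13: none → 0
16: none → 0
17: none → 0
18: none → 0
28: none → 0
29: none → 0
Total inversions: 0 + 0 + 1 + 0 + 0 + 0 + 0 + 0 + 0 = 1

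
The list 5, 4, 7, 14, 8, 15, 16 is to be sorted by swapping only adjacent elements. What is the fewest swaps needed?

2 swaps

The minimum number of adjacent swaps to sort an array equals its inversion count, since every such swap removes exactly one inversion.
Count inversions — for each element, later elements that are smaller:
5: 4 → 1
4: none → 0
7: none → 0
14: 8 → 1
8: none → 0
15: none → 0
16: none → 0
Total inversions: 1 + 0 + 0 + 1 + 0 + 0 + 0 = 2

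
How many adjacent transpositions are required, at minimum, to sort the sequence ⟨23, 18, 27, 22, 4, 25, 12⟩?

The minimum number of adjacent swaps to sort an array equals its inversion count, since every such swap removes exactly one inversion.
Count inversions — for each element, later elements that are smaller:
23: 18, 22, 4, 12 → 4
18: 4, 12 → 2
27: 22, 4, 25, 12 → 4
22: 4, 12 → 2
4: none → 0
25: 12 → 1
12: none → 0
Total inversions: 4 + 2 + 4 + 2 + 0 + 1 + 0 = 13

There are 13 adjacent swaps.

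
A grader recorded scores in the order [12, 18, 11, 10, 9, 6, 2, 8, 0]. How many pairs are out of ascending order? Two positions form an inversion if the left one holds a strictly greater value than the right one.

Inversions: 33

Element-by-element contributions:
12 → 11, 10, 9, 6, 2, 8, 0 → 7
18 → 11, 10, 9, 6, 2, 8, 0 → 7
11 → 10, 9, 6, 2, 8, 0 → 6
10 → 9, 6, 2, 8, 0 → 5
9 → 6, 2, 8, 0 → 4
6 → 2, 0 → 2
2 → 0 → 1
8 → 0 → 1
0 → none → 0
Sum: 7 + 7 + 6 + 5 + 4 + 2 + 1 + 1 + 0 = 33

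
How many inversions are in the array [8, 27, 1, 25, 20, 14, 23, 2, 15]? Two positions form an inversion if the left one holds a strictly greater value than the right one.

20

Sweep left to right; for each value list the smaller values that follow it:
8 → 1, 2 → 2
27 → 1, 25, 20, 14, 23, 2, 15 → 7
1 → none → 0
25 → 20, 14, 23, 2, 15 → 5
20 → 14, 2, 15 → 3
14 → 2 → 1
23 → 2, 15 → 2
2 → none → 0
15 → none → 0
Sum: 2 + 7 + 0 + 5 + 3 + 1 + 2 + 0 + 0 = 20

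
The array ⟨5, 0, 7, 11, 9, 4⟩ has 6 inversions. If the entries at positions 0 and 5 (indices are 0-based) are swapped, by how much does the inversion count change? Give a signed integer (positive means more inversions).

-1

Positions 0 and 5 hold 5 and 4; after swapping, the array is [4, 0, 7, 11, 9, 5].
Sweep left to right; for each value list the smaller values that follow it:
4 → 0 → 1
0 → none → 0
7 → 5 → 1
11 → 9, 5 → 2
9 → 5 → 1
5 → none → 0
Sum: 1 + 0 + 1 + 2 + 1 + 0 = 5
Change: 5 − 6 = -1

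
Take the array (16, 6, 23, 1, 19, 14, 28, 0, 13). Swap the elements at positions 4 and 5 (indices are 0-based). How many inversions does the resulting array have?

There are 19 inversions.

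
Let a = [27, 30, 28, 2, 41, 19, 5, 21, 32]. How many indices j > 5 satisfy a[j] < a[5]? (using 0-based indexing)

1 such element

The element at index 5 is 19.
Elements after it: 5, 21, 32
Those smaller than 19: 5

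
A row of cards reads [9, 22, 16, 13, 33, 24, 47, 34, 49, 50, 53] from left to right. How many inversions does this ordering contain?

5

Count, for each position, how many later elements it exceeds:
9 → none → 0
22 → 16, 13 → 2
16 → 13 → 1
13 → none → 0
33 → 24 → 1
24 → none → 0
47 → 34 → 1
34 → none → 0
49 → none → 0
50 → none → 0
53 → none → 0
Sum: 0 + 2 + 1 + 0 + 1 + 0 + 1 + 0 + 0 + 0 + 0 = 5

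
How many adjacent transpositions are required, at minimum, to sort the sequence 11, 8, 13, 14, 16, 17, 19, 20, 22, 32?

1

Each adjacent swap fixes exactly one inversion, so the minimum swap count equals the number of inversions.
Count inversions — for each element, later elements that are smaller:
11: 8 → 1
8: none → 0
13: none → 0
14: none → 0
16: none → 0
17: none → 0
19: none → 0
20: none → 0
22: none → 0
32: none → 0
Total inversions: 1 + 0 + 0 + 0 + 0 + 0 + 0 + 0 + 0 + 0 = 1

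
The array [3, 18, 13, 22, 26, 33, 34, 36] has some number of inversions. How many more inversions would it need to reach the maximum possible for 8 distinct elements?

27 inversions short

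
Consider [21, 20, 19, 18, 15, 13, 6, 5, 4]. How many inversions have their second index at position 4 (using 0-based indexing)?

The element at index 4 is 15.
Elements before it: 21, 20, 19, 18
Those larger than 15: 21, 20, 19, 18

4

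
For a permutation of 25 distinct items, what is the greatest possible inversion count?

300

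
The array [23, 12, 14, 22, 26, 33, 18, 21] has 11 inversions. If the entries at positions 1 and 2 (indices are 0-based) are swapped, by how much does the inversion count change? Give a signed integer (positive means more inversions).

Positions 1 and 2 hold 12 and 14; after swapping, the array is [23, 14, 12, 22, 26, 33, 18, 21].
For each element, count later entries that are smaller:
23: 5
14: 1
12: 0
22: 2
26: 2
33: 2
18: 0
21: 0
Sum: 5 + 1 + 0 + 2 + 2 + 2 + 0 + 0 = 12
Change: 12 − 11 = +1

+1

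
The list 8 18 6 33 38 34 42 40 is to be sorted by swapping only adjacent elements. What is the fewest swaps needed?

Minimum adjacent swaps = number of inversions (each swap of adjacent out-of-order elements removes one inversion and no swap can remove more).
Count inversions — for each element, later elements that are smaller:
8: 6 → 1
18: 6 → 1
6: none → 0
33: none → 0
38: 34 → 1
34: none → 0
42: 40 → 1
40: none → 0
Total inversions: 1 + 1 + 0 + 0 + 1 + 0 + 1 + 0 = 4

4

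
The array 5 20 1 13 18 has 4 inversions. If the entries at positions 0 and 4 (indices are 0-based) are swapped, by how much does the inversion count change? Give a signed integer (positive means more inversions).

Positions 0 and 4 hold 5 and 18; after swapping, the array is [18, 20, 1, 13, 5].
For each element, count later entries that are smaller:
18: 3
20: 3
1: 0
13: 1
5: 0
Sum: 3 + 3 + 0 + 1 + 0 = 7
Change: 7 − 4 = +3

+3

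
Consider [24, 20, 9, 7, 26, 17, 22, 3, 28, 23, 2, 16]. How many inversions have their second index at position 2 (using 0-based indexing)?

2 such elements

The element at index 2 is 9.
Elements before it: 24, 20
Those larger than 9: 24, 20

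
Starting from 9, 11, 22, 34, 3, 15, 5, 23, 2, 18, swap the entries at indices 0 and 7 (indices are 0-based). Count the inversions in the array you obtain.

30

Positions 0 and 7 hold 9 and 23; after swapping, the array is [23, 11, 22, 34, 3, 15, 5, 9, 2, 18].
For each element, count later entries that are smaller:
23 → 11, 22, 3, 15, 5, 9, 2, 18 → 8
11 → 3, 5, 9, 2 → 4
22 → 3, 15, 5, 9, 2, 18 → 6
34 → 3, 15, 5, 9, 2, 18 → 6
3 → 2 → 1
15 → 5, 9, 2 → 3
5 → 2 → 1
9 → 2 → 1
2 → none → 0
18 → none → 0
Sum: 8 + 4 + 6 + 6 + 1 + 3 + 1 + 1 + 0 + 0 = 30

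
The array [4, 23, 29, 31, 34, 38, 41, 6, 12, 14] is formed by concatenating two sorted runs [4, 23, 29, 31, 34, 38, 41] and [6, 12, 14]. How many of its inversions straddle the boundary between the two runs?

18 split inversions

For each element r of the right run, count left-run elements greater than r:
r = 6: 23, 29, 31, 34, 38, 41 → 6
r = 12: 23, 29, 31, 34, 38, 41 → 6
r = 14: 23, 29, 31, 34, 38, 41 → 6
Cross-inversions: 6 + 6 + 6 = 18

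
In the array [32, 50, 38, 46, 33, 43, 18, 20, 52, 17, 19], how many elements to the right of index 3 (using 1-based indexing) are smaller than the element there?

The element at index 3 is 38.
Elements after it: 46, 33, 43, 18, 20, 52, 17, 19
Those smaller than 38: 33, 18, 20, 17, 19

5 such elements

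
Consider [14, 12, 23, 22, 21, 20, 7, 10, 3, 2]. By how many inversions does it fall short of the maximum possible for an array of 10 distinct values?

9

Maximum inversions for 10 distinct elements is C(10, 2) = 10·9/2 = 45.
Current inversions — for each element, count later smaller elements:
14: 5
12: 4
23: 7
22: 6
21: 5
20: 4
7: 2
10: 2
3: 1
2: 0
Current total: 5 + 4 + 7 + 6 + 5 + 4 + 2 + 2 + 1 + 0 = 36
Shortfall: 45 − 36 = 9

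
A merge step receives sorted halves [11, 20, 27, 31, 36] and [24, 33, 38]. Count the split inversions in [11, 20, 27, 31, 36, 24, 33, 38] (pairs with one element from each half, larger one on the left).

4 split inversions

Count, for every r in R, how many entries of L exceed r:
r = 24: 27, 31, 36 → 3
r = 33: 36 → 1
r = 38: none → 0
Cross-inversions: 3 + 1 + 0 = 4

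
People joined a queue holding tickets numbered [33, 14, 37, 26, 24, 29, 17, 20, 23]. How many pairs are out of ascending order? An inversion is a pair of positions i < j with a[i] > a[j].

For each element, count later entries that are smaller:
33: 7
14: 0
37: 6
26: 4
24: 3
29: 3
17: 0
20: 0
23: 0
Sum: 7 + 0 + 6 + 4 + 3 + 3 + 0 + 0 + 0 = 23

23 out-of-order pairs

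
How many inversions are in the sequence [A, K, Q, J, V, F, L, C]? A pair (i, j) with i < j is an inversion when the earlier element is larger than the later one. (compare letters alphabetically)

14 inversions

For each element, count later entries that are smaller:
A → none → 0
K → J, F, C → 3
Q → J, F, L, C → 4
J → F, C → 2
V → F, L, C → 3
F → C → 1
L → C → 1
C → none → 0
Sum: 0 + 3 + 4 + 2 + 3 + 1 + 1 + 0 = 14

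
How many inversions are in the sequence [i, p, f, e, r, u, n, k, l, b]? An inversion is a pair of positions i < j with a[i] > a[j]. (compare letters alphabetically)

25 out-of-order pairs

For each element, count later entries that are smaller:
i: 3
p: 6
f: 2
e: 1
r: 4
u: 4
n: 3
k: 1
l: 1
b: 0
Sum: 3 + 6 + 2 + 1 + 4 + 4 + 3 + 1 + 1 + 0 = 25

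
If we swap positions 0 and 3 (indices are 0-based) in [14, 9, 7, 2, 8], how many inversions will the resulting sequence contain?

3

Positions 0 and 3 hold 14 and 2; after swapping, the array is [2, 9, 7, 14, 8].
For each element, count later entries that are smaller:
2 → none → 0
9 → 7, 8 → 2
7 → none → 0
14 → 8 → 1
8 → none → 0
Sum: 0 + 2 + 0 + 1 + 0 = 3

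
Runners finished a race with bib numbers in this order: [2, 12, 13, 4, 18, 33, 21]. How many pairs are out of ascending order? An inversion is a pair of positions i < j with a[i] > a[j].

3

Inversion pairs (indices are 1-based):
(2,4): 12 > 4
(3,4): 13 > 4
(6,7): 33 > 21
That's 3 pairs.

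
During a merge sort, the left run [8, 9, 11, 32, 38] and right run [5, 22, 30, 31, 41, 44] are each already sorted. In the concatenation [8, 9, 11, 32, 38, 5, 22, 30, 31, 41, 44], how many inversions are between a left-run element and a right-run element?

Take each right-half value and tally the left-half values above it:
r = 5: 8, 9, 11, 32, 38 → 5
r = 22: 32, 38 → 2
r = 30: 32, 38 → 2
r = 31: 32, 38 → 2
r = 41: none → 0
r = 44: none → 0
Cross-inversions: 5 + 2 + 2 + 2 + 0 + 0 = 11

11 cross-inversions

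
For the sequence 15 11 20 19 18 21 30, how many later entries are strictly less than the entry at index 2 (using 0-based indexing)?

The element at index 2 is 20.
Elements after it: 19, 18, 21, 30
Those smaller than 20: 19, 18

2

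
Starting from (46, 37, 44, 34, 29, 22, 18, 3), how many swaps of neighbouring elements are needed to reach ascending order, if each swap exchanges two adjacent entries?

There are 27 adjacent swaps.

Each adjacent swap fixes exactly one inversion, so the minimum swap count equals the number of inversions.
Count inversions — for each element, later elements that are smaller:
46: 37, 44, 34, 29, 22, 18, 3 → 7
37: 34, 29, 22, 18, 3 → 5
44: 34, 29, 22, 18, 3 → 5
34: 29, 22, 18, 3 → 4
29: 22, 18, 3 → 3
22: 18, 3 → 2
18: 3 → 1
3: none → 0
Total inversions: 7 + 5 + 5 + 4 + 3 + 2 + 1 + 0 = 27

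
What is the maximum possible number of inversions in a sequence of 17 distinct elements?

136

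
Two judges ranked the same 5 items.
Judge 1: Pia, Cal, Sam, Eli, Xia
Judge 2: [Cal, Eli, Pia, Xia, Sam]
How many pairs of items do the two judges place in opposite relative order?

4 discordant pairs

Assign each item its position (1..5) in the first ordering, then rewrite the second ordering as that position sequence:
positions: Pia→1, Cal→2, Sam→3, Eli→4, Xia→5
second ordering as positions: [2, 4, 1, 5, 3]
Discordant pairs = inversions in this position sequence.
2: 1 → 1
4: 1, 3 → 2
1: 0
5: 3 → 1
3: 0
Total: 1 + 2 + 0 + 1 + 0 = 4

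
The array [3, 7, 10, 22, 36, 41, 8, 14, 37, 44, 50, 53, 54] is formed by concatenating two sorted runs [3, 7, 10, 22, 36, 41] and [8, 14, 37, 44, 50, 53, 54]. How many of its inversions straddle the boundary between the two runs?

Count, for every r in R, how many entries of L exceed r:
r = 8: 10, 22, 36, 41 → 4
r = 14: 22, 36, 41 → 3
r = 37: 41 → 1
r = 44: none → 0
r = 50: none → 0
r = 53: none → 0
r = 54: none → 0
Cross-inversions: 4 + 3 + 1 + 0 + 0 + 0 + 0 = 8

8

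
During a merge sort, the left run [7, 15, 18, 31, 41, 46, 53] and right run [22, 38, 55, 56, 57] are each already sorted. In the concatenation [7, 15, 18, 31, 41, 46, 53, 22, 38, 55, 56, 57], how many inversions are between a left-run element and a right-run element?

Take each right-half value and tally the left-half values above it:
r = 22: 31, 41, 46, 53 → 4
r = 38: 41, 46, 53 → 3
r = 55: none → 0
r = 56: none → 0
r = 57: none → 0
Cross-inversions: 4 + 3 + 0 + 0 + 0 = 7

7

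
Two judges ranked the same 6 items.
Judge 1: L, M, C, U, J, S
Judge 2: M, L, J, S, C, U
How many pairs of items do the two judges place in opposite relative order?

Assign each item its position (1..6) in the first ordering, then rewrite the second ordering as that position sequence:
positions: L→1, M→2, C→3, U→4, J→5, S→6
second ordering as positions: [2, 1, 5, 6, 3, 4]
Discordant pairs = inversions in this position sequence.
2: 1 → 1
1: 0
5: 3, 4 → 2
6: 3, 4 → 2
3: 0
4: 0
Total: 1 + 0 + 2 + 2 + 0 + 0 = 5

5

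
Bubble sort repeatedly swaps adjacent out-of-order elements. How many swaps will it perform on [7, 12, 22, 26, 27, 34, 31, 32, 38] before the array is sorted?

There are 2 swaps.

Minimum adjacent swaps = number of inversions (each swap of adjacent out-of-order elements removes one inversion and no swap can remove more).
Count inversions — for each element, later elements that are smaller:
7: none → 0
12: none → 0
22: none → 0
26: none → 0
27: none → 0
34: 31, 32 → 2
31: none → 0
32: none → 0
38: none → 0
Total inversions: 0 + 0 + 0 + 0 + 0 + 2 + 0 + 0 + 0 = 2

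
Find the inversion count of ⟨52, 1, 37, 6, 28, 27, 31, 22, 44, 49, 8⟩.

Element-by-element contributions:
52: 10
1: 0
37: 6
6: 0
28: 3
27: 2
31: 2
22: 1
44: 1
49: 1
8: 0
Sum: 10 + 0 + 6 + 0 + 3 + 2 + 2 + 1 + 1 + 1 + 0 = 26

There are 26 inversions.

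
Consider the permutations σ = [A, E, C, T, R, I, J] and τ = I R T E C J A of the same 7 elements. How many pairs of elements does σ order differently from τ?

Assign each item its position (1..7) in the first ordering, then rewrite the second ordering as that position sequence:
positions: A→1, E→2, C→3, T→4, R→5, I→6, J→7
second ordering as positions: [6, 5, 4, 2, 3, 7, 1]
Discordant pairs = inversions in this position sequence.
6: 5, 4, 2, 3, 1 → 5
5: 4, 2, 3, 1 → 4
4: 2, 3, 1 → 3
2: 1 → 1
3: 1 → 1
7: 1 → 1
1: 0
Total: 5 + 4 + 3 + 1 + 1 + 1 + 0 = 15

Discordant pairs: 15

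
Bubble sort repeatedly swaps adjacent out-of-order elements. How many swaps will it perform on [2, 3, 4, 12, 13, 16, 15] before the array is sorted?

The minimum number of adjacent swaps to sort an array equals its inversion count, since every such swap removes exactly one inversion.
Count inversions — for each element, later elements that are smaller:
2: none → 0
3: none → 0
4: none → 0
12: none → 0
13: none → 0
16: 15 → 1
15: none → 0
Total inversions: 0 + 0 + 0 + 0 + 0 + 1 + 0 = 1

There is 1 swap.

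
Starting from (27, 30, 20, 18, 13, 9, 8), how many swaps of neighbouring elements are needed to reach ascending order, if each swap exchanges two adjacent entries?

20

Each adjacent swap fixes exactly one inversion, so the minimum swap count equals the number of inversions.
Count inversions — for each element, later elements that are smaller:
27: 20, 18, 13, 9, 8 → 5
30: 20, 18, 13, 9, 8 → 5
20: 18, 13, 9, 8 → 4
18: 13, 9, 8 → 3
13: 9, 8 → 2
9: 8 → 1
8: none → 0
Total inversions: 5 + 5 + 4 + 3 + 2 + 1 + 0 = 20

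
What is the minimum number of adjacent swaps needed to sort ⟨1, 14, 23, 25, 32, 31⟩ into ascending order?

Swaps: 1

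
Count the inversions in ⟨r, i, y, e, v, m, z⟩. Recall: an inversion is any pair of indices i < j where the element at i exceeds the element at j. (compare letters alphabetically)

8 inversions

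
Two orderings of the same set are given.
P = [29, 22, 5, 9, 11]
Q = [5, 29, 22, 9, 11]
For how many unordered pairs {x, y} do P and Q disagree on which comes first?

Assign each item its position (1..5) in the first ordering, then rewrite the second ordering as that position sequence:
positions: 29→1, 22→2, 5→3, 9→4, 11→5
second ordering as positions: [3, 1, 2, 4, 5]
Discordant pairs = inversions in this position sequence.
3: 1, 2 → 2
1: 0
2: 0
4: 0
5: 0
Total: 2 + 0 + 0 + 0 + 0 = 2

2 disagreeing pairs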